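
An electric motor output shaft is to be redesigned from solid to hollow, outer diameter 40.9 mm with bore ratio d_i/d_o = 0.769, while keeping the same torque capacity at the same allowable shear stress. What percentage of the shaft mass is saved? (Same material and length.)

Equal τ_max and T ⇒ the solid shaft needs d_s³ = d_o³(1−k⁴), so d_s = 40.9·(1−0.769⁴)^(1/3) = 35.43 mm.
Area ratio A_h/A_s = d_o²(1−k²)/d_s² = (1−k²)/(1−k⁴)^(2/3) = 0.5444.
Mass saving = 1 − 0.5444 = 45.6 %.

45.6 %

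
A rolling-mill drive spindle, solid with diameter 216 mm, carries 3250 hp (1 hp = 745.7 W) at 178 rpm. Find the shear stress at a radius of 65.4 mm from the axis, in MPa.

39.8 MPa

ω = 2π·178/60 = 18.64 rad/s, so T = P/ω = 3250×745.7 / 18.64 = 130000 N·m.
J = πd⁴/32 = π(0.216)⁴/32 = 2.137×10^-4 m⁴.
Shear stress varies linearly with radius: τ = T·r/J = 130000 × 0.0654 / 2.137×10^-4 = 3.979×10^7 Pa.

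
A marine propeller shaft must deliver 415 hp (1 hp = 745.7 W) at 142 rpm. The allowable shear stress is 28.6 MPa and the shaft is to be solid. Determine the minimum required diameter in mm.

155 mm

ω = 2π·142/60 = 14.87 rad/s, so T = P/ω = 415×745.7 / 14.87 = 20810 N·m.
For a solid shaft τ_max = 16T/(πd³), so d = (16T/(π τ_allow))^(1/3) = (16·20810/(π·2.86×10^7))^(1/3) = 0.1548 m.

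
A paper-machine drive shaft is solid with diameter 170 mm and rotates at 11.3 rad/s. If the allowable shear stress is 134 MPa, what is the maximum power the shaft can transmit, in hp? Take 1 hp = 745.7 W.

J = πd⁴/32 = π(0.170)⁴/32 = 8.200×10^-5 m⁴.
T_max = τ_allow·J/r = 1.34×10^8 × 8.200×10^-5 / 0.0850 = 129300 N·m.
ω = 11.3 rad/s, so P_max = T_max·ω = 1.461×10^6 W.

1960 hp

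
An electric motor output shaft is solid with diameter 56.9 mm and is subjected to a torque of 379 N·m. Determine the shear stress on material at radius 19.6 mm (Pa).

J = πd⁴/32 = π(0.0569)⁴/32 = 1.029×10^-6 m⁴.
Shear stress varies linearly with radius: τ = T·r/J = 379.0 × 0.0196 / 1.029×10^-6 = 7.218×10^6 Pa.

7.22e6 Pa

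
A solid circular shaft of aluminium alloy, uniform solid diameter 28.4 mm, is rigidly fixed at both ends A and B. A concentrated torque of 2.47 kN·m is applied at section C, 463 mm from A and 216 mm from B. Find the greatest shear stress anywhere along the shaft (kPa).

With uniform GJ and both ends fixed, compatibility θ_AC = θ_CB gives T_A·a = T_B·b, together with T_A + T_B = T₀.
T_A = T₀·b/(a+b) = 2470·216/679.0 = 785.7 N·m; T_B = 1684 N·m.
τ in each portion: τ_AC = 1.75×10^8 Pa, τ_CB = 3.74×10^8 Pa; maximum is in CB.
τ_max = T_CB·r/J = 1684·0.0142/6.39×10^-8 = 3.745×10^8 Pa.

374000 kPa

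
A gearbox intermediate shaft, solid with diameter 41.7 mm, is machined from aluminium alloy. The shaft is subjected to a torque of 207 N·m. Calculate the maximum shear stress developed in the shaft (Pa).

J = πd⁴/32 = π(0.0417)⁴/32 = 2.969×10^-7 m⁴.
τ_max = T·r/J = 207.0 × 0.0209 / 2.969×10^-7 = 1.454×10^7 Pa.

1.45e7 Pa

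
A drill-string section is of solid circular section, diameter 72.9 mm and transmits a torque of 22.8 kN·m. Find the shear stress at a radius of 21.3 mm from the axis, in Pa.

1.75e8 Pa

J = πd⁴/32 = π(0.0729)⁴/32 = 2.773×10^-6 m⁴.
Shear stress varies linearly with radius: τ = T·r/J = 22800 × 0.0213 / 2.773×10^-6 = 1.751×10^8 Pa.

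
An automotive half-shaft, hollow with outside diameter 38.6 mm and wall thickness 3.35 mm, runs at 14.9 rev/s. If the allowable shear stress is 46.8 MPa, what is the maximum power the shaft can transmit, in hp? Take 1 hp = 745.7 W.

35.4 hp

J = π(d_o⁴ − d_i⁴)/32 = π(0.0386⁴ − 0.0319⁴)/32 = 1.163×10^-7 m⁴.
T_max = τ_allow·J/r = 4.68×10^7 × 1.163×10^-7 / 0.0193 = 282.0 N·m.
ω = 2π·14.9 = 93.62 rad/s, so P_max = T_max·ω = 2.640×10^4 W.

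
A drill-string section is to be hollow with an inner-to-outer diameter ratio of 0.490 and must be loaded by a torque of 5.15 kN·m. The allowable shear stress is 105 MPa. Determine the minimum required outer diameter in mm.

64.2 mm

For a hollow shaft with d_i/d_o = 0.490: τ_max = 16T/(π d_o³ (1−k⁴)), so d_o = [16T/(π τ_allow (1−k⁴))]^(1/3) = [16·5150/(π·1.05×10^8·0.9424)]^(1/3) = 0.06424 m.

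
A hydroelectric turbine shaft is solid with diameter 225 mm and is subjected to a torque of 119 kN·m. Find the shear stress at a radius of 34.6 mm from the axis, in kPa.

16400 kPa

J = πd⁴/32 = π(0.225)⁴/32 = 2.516×10^-4 m⁴.
Shear stress varies linearly with radius: τ = T·r/J = 119000 × 0.0346 / 2.516×10^-4 = 1.636×10^7 Pa.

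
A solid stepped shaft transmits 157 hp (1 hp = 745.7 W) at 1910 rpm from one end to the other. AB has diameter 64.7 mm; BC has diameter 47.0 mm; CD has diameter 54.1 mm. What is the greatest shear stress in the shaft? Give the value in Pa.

ω = 2π·1910/60 = 200.0 rad/s, so T = P/ω = 157×745.7 / 200.0 = 585.3 N·m.
Under the same torque, τ_max = 16T/(πd³) is largest where d is smallest — segment BC (d = 47.0 mm).
τ_max = 16·585.3/(π·(0.0470)³) = 2.871×10^7 Pa.

2.87e7 Pa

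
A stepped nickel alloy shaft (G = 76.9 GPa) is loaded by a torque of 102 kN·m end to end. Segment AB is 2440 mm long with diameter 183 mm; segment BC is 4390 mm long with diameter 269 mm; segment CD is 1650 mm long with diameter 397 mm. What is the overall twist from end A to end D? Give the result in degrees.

J_AB = π(0.183)⁴/32 = 1.10×10^-4 m⁴; J_BC = π(0.269)⁴/32 = 5.14×10^-4 m⁴; J_CD = π(0.397)⁴/32 = 2.44×10^-3 m⁴.
θ = (T/G)·Σ L_i/J_i = (102000/76.9×10⁹)·(2.44/1.10×10^-4 + 4.39/5.14×10^-4 + 1.65/2.44×10^-3) = 0.04162 rad.

2.38°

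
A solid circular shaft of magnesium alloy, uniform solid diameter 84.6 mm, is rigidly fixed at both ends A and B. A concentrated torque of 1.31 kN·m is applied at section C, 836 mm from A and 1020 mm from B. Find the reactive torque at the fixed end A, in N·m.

With uniform GJ and both ends fixed, compatibility θ_AC = θ_CB gives T_A·a = T_B·b, together with T_A + T_B = T₀.
T_A = T₀·b/(a+b) = 1310·1020/1856 = 719.9 N·m; T_B = 590.1 N·m.

720 N·m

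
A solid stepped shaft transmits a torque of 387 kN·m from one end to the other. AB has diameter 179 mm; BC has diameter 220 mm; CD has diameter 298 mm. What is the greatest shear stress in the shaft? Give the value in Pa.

Under the same torque, τ_max = 16T/(πd³) is largest where d is smallest — segment AB (d = 179 mm).
τ_max = 16·387000/(π·(0.179)³) = 3.437×10^8 Pa.

3.44e8 Pa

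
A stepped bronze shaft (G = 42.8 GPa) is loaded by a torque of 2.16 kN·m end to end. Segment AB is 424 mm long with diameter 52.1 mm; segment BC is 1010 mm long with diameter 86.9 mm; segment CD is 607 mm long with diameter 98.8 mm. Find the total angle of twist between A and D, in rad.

0.0420 rad

J_AB = π(0.0521)⁴/32 = 7.23×10^-7 m⁴; J_BC = π(0.0869)⁴/32 = 5.60×10^-6 m⁴; J_CD = π(0.0988)⁴/32 = 9.35×10^-6 m⁴.
θ = (T/G)·Σ L_i/J_i = (2160/42.8×10⁹)·(0.424/7.23×10^-7 + 1.01/5.60×10^-6 + 0.607/9.35×10^-6) = 0.04196 rad.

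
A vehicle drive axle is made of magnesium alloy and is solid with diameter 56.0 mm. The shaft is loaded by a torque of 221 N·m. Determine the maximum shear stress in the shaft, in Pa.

6.41e6 Pa

J = πd⁴/32 = π(0.0560)⁴/32 = 9.655×10^-7 m⁴.
τ_max = T·r/J = 221.0 × 0.0280 / 9.655×10^-7 = 6.409×10^6 Pa.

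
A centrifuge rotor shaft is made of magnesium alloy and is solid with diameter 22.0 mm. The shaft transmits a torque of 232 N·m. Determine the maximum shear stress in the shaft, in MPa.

111 MPa

J = πd⁴/32 = π(0.0220)⁴/32 = 2.300×10^-8 m⁴.
τ_max = T·r/J = 232.0 × 0.0110 / 2.300×10^-8 = 1.110×10^8 Pa.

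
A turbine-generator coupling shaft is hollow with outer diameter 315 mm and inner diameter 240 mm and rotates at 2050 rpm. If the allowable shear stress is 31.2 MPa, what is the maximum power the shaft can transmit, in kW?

J = π(d_o⁴ − d_i⁴)/32 = π(0.315⁴ − 0.240⁴)/32 = 6.409×10^-4 m⁴.
T_max = τ_allow·J/r = 3.12×10^7 × 6.409×10^-4 / 0.158 = 127000 N·m.
ω = 2π·2050/60 = 214.7 rad/s, so P_max = T_max·ω = 2.725×10^7 W.

27300 kW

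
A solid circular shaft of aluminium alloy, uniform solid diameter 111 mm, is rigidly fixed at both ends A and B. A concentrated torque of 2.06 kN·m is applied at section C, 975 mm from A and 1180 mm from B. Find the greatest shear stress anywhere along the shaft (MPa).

With uniform GJ and both ends fixed, compatibility θ_AC = θ_CB gives T_A·a = T_B·b, together with T_A + T_B = T₀.
T_A = T₀·b/(a+b) = 2060·1180/2155 = 1128 N·m; T_B = 932.0 N·m.
τ in each portion: τ_AC = 4.20×10^6 Pa, τ_CB = 3.47×10^6 Pa; maximum is in AC.
τ_max = T_AC·r/J = 1128·0.0555/1.49×10^-5 = 4.201×10^6 Pa.

4.20 MPa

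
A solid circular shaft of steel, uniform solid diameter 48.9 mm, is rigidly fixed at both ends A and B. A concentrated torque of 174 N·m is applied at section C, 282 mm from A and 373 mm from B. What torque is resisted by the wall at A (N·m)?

With uniform GJ and both ends fixed, compatibility θ_AC = θ_CB gives T_A·a = T_B·b, together with T_A + T_B = T₀.
T_A = T₀·b/(a+b) = 174.0·373/655.0 = 99.09 N·m; T_B = 74.91 N·m.

99.1 N·m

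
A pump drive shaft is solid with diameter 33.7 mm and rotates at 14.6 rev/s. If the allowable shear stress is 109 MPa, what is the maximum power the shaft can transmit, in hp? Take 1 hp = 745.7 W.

101 hp

J = πd⁴/32 = π(0.0337)⁴/32 = 1.266×10^-7 m⁴.
T_max = τ_allow·J/r = 1.09×10^8 × 1.266×10^-7 / 0.0169 = 819.1 N·m.
ω = 2π·14.6 = 91.73 rad/s, so P_max = T_max·ω = 7.514×10^4 W.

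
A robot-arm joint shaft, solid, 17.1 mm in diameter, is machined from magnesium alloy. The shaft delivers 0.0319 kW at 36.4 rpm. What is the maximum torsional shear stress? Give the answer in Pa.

ω = 2π·36.4/60 = 3.812 rad/s, so T = P/ω = 0.0319×10³ / 3.812 = 8.369 N·m.
J = πd⁴/32 = π(0.0171)⁴/32 = 8.394×10^-9 m⁴.
τ_max = T·r/J = 8.369 × 0.00855 / 8.394×10^-9 = 8.524×10^6 Pa.

8.52e6 Pa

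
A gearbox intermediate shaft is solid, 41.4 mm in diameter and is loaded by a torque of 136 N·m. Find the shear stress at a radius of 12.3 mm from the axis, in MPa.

5.80 MPa

J = πd⁴/32 = π(0.0414)⁴/32 = 2.884×10^-7 m⁴.
Shear stress varies linearly with radius: τ = T·r/J = 136.0 × 0.0123 / 2.884×10^-7 = 5.800×10^6 Pa.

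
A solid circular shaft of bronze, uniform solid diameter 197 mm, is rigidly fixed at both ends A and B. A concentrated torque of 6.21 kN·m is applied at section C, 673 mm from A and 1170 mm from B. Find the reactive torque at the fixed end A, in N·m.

With uniform GJ and both ends fixed, compatibility θ_AC = θ_CB gives T_A·a = T_B·b, together with T_A + T_B = T₀.
T_A = T₀·b/(a+b) = 6210·1170/1843 = 3942 N·m; T_B = 2268 N·m.

3940 N·m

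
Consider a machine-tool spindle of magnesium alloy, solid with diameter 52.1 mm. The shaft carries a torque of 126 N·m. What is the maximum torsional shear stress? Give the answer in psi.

J = πd⁴/32 = π(0.0521)⁴/32 = 7.234×10^-7 m⁴.
τ_max = T·r/J = 126.0 × 0.0261 / 7.234×10^-7 = 4.538×10^6 Pa.

658 psi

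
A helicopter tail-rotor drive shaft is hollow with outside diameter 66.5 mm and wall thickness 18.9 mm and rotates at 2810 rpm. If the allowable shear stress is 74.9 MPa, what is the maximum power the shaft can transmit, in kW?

1230 kW

J = π(d_o⁴ − d_i⁴)/32 = π(0.0665⁴ − 0.0287⁴)/32 = 1.853×10^-6 m⁴.
T_max = τ_allow·J/r = 7.49×10^7 × 1.853×10^-6 / 0.0333 = 4175 N·m.
ω = 2π·2810/60 = 294.3 rad/s, so P_max = T_max·ω = 1.229×10^6 W.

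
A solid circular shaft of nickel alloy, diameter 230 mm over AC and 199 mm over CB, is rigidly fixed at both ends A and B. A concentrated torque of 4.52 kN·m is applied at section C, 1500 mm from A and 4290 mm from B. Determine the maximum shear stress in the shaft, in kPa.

1580 kPa

Compatibility: T_A·a/J_AC = T_B·b/J_CB with T_A + T_B = T₀.
J_AC = 2.75×10^-4 m⁴, J_CB = 1.54×10^-4 m⁴, so T_A = T₀·(J_AC/a)/((J_AC/a)+(J_CB/b)) = 3779 N·m, T_B = 740.6 N·m.
τ in each portion: τ_AC = 1.58×10^6 Pa, τ_CB = 4.79×10^5 Pa; maximum is in AC.
τ_max = T_AC·r/J = 3779·0.115/2.75×10^-4 = 1.582×10^6 Pa.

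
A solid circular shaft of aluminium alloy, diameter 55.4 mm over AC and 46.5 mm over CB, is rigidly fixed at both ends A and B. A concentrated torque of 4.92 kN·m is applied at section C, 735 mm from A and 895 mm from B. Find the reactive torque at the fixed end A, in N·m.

3500 N·m

Compatibility: T_A·a/J_AC = T_B·b/J_CB with T_A + T_B = T₀.
J_AC = 9.25×10^-7 m⁴, J_CB = 4.59×10^-7 m⁴, so T_A = T₀·(J_AC/a)/((J_AC/a)+(J_CB/b)) = 3495 N·m, T_B = 1425 N·m.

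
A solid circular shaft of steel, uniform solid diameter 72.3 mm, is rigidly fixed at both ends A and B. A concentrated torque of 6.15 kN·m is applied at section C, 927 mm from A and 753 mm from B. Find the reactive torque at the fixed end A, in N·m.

2760 N·m

With uniform GJ and both ends fixed, compatibility θ_AC = θ_CB gives T_A·a = T_B·b, together with T_A + T_B = T₀.
T_A = T₀·b/(a+b) = 6150·753/1680 = 2757 N·m; T_B = 3393 N·m.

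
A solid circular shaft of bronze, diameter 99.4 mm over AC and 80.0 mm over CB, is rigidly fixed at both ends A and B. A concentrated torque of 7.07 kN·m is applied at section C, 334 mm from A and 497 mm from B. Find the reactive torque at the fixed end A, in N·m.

Compatibility: T_A·a/J_AC = T_B·b/J_CB with T_A + T_B = T₀.
J_AC = 9.58×10^-6 m⁴, J_CB = 4.02×10^-6 m⁴, so T_A = T₀·(J_AC/a)/((J_AC/a)+(J_CB/b)) = 5515 N·m, T_B = 1555 N·m.

5510 N·m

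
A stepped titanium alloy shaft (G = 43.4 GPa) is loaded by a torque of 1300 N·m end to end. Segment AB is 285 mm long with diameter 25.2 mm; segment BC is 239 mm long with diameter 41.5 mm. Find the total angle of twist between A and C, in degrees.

J_AB = π(0.0252)⁴/32 = 3.96×10^-8 m⁴; J_BC = π(0.0415)⁴/32 = 2.91×10^-7 m⁴.
θ = (T/G)·Σ L_i/J_i = (1300/43.4×10⁹)·(0.285/3.96×10^-8 + 0.239/2.91×10^-7) = 0.2402 rad.

13.8°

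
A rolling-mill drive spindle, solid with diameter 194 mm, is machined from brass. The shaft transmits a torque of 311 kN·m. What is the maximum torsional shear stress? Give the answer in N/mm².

J = πd⁴/32 = π(0.194)⁴/32 = 1.391×10^-4 m⁴.
τ_max = T·r/J = 311000 × 0.0970 / 1.391×10^-4 = 2.169×10^8 Pa.

217 N/mm²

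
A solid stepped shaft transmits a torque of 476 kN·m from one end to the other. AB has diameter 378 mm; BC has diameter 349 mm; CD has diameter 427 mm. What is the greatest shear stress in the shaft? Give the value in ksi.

Under the same torque, τ_max = 16T/(πd³) is largest where d is smallest — segment BC (d = 349 mm).
τ_max = 16·476000/(π·(0.349)³) = 5.703×10^7 Pa.

8.27 ksi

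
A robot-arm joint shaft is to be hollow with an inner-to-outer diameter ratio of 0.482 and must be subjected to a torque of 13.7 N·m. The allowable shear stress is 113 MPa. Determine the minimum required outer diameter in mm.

8.67 mm

For a hollow shaft with d_i/d_o = 0.482: τ_max = 16T/(π d_o³ (1−k⁴)), so d_o = [16T/(π τ_allow (1−k⁴))]^(1/3) = [16·13.70/(π·1.13×10^8·0.9460)]^(1/3) = 0.008674 m.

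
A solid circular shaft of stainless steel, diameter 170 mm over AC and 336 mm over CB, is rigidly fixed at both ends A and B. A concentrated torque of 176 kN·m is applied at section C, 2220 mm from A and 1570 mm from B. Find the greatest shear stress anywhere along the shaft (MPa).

22.6 MPa

Compatibility: T_A·a/J_AC = T_B·b/J_CB with T_A + T_B = T₀.
J_AC = 8.20×10^-5 m⁴, J_CB = 1.25×10^-3 m⁴, so T_A = T₀·(J_AC/a)/((J_AC/a)+(J_CB/b)) = 7795 N·m, T_B = 168200 N·m.
τ in each portion: τ_AC = 8.08×10^6 Pa, τ_CB = 2.26×10^7 Pa; maximum is in CB.
τ_max = T_CB·r/J = 168200·0.168/1.25×10^-3 = 2.258×10^7 Pa.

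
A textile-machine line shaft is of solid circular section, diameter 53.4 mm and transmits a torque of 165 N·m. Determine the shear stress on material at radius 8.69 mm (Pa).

J = πd⁴/32 = π(0.0534)⁴/32 = 7.983×10^-7 m⁴.
Shear stress varies linearly with radius: τ = T·r/J = 165.0 × 0.00869 / 7.983×10^-7 = 1.796×10^6 Pa.

1.80e6 Pa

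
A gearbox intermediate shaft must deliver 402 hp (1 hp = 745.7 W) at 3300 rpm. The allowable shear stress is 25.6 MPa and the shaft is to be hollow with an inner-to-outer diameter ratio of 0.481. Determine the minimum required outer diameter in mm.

56.7 mm

ω = 2π·3300/60 = 345.6 rad/s, so T = P/ω = 402×745.7 / 345.6 = 867.5 N·m.
For a hollow shaft with d_i/d_o = 0.481: τ_max = 16T/(π d_o³ (1−k⁴)), so d_o = [16T/(π τ_allow (1−k⁴))]^(1/3) = [16·867.5/(π·2.56×10^7·0.9465)]^(1/3) = 0.05671 m.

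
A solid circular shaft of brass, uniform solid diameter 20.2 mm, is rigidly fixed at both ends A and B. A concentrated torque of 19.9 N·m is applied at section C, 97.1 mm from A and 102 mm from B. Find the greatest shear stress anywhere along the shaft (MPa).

With uniform GJ and both ends fixed, compatibility θ_AC = θ_CB gives T_A·a = T_B·b, together with T_A + T_B = T₀.
T_A = T₀·b/(a+b) = 19.90·102/199.1 = 10.19 N·m; T_B = 9.705 N·m.
τ in each portion: τ_AC = 6.30×10^6 Pa, τ_CB = 6.00×10^6 Pa; maximum is in AC.
τ_max = T_AC·r/J = 10.19·0.0101/1.63×10^-8 = 6.299×10^6 Pa.

6.30 MPa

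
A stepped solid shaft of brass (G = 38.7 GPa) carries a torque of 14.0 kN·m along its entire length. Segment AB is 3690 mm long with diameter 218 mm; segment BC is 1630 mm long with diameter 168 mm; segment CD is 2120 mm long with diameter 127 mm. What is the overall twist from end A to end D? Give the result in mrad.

J_AB = π(0.218)⁴/32 = 2.22×10^-4 m⁴; J_BC = π(0.168)⁴/32 = 7.82×10^-5 m⁴; J_CD = π(0.127)⁴/32 = 2.55×10^-5 m⁴.
θ = (T/G)·Σ L_i/J_i = (14000/38.7×10⁹)·(3.69/2.22×10^-4 + 1.63/7.82×10^-5 + 2.12/2.55×10^-5) = 0.04359 rad.

43.6 mrad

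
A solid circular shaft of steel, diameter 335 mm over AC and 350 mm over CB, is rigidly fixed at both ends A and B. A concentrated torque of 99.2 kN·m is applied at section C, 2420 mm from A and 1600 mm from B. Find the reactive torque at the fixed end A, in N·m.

35400 N·m

Compatibility: T_A·a/J_AC = T_B·b/J_CB with T_A + T_B = T₀.
J_AC = 1.24×10^-3 m⁴, J_CB = 1.47×10^-3 m⁴, so T_A = T₀·(J_AC/a)/((J_AC/a)+(J_CB/b)) = 35400 N·m, T_B = 63800 N·m.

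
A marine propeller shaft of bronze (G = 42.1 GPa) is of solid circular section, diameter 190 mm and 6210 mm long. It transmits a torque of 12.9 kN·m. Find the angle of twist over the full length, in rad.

J = πd⁴/32 = π(0.190)⁴/32 = 1.279×10^-4 m⁴.
θ = T·L/(G·J) = 12900 × 6.21 / (42.1×10⁹ × 1.279×10^-4) = 0.01487 rad.

0.0149 rad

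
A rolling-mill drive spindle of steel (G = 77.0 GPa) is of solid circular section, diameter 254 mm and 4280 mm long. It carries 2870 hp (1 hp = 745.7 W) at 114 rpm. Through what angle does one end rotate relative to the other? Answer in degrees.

1.40°

ω = 2π·114/60 = 11.94 rad/s, so T = P/ω = 2870×745.7 / 11.94 = 179300 N·m.
J = πd⁴/32 = π(0.254)⁴/32 = 4.086×10^-4 m⁴.
θ = T·L/(G·J) = 179300 × 4.28 / (77.0×10⁹ × 4.086×10^-4) = 0.02439 rad.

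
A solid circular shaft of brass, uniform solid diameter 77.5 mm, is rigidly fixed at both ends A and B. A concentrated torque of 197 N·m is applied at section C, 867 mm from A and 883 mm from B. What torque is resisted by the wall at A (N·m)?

99.4 N·m

With uniform GJ and both ends fixed, compatibility θ_AC = θ_CB gives T_A·a = T_B·b, together with T_A + T_B = T₀.
T_A = T₀·b/(a+b) = 197.0·883/1750 = 99.40 N·m; T_B = 97.60 N·m.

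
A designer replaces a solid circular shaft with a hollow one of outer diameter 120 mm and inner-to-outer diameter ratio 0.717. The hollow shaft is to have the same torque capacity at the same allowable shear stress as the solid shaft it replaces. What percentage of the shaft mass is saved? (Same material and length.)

40.4 %

Equal τ_max and T ⇒ the solid shaft needs d_s³ = d_o³(1−k⁴), so d_s = 120·(1−0.717⁴)^(1/3) = 108.3 mm.
Area ratio A_h/A_s = d_o²(1−k²)/d_s² = (1−k²)/(1−k⁴)^(2/3) = 0.5962.
Mass saving = 1 − 0.5962 = 40.4 %.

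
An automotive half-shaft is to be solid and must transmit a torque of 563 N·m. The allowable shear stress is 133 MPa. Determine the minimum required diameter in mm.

27.8 mm

For a solid shaft τ_max = 16T/(πd³), so d = (16T/(π τ_allow))^(1/3) = (16·563.0/(π·1.33×10^8))^(1/3) = 0.02783 m.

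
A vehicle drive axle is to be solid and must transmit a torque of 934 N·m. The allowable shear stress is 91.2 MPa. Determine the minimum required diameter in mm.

37.4 mm

For a solid shaft τ_max = 16T/(πd³), so d = (16T/(π τ_allow))^(1/3) = (16·934.0/(π·9.12×10^7))^(1/3) = 0.03736 m.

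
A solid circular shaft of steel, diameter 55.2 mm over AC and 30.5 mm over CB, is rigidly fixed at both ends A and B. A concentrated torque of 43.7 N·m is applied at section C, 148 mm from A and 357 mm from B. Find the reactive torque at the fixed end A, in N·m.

42.1 N·m

Compatibility: T_A·a/J_AC = T_B·b/J_CB with T_A + T_B = T₀.
J_AC = 9.11×10^-7 m⁴, J_CB = 8.50×10^-8 m⁴, so T_A = T₀·(J_AC/a)/((J_AC/a)+(J_CB/b)) = 42.07 N·m, T_B = 1.626 N·m.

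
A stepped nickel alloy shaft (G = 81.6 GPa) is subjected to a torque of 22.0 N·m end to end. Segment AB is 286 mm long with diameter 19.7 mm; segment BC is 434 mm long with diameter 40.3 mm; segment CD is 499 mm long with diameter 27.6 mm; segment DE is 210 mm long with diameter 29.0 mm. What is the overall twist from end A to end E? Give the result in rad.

J_AB = π(0.0197)⁴/32 = 1.48×10^-8 m⁴; J_BC = π(0.0403)⁴/32 = 2.59×10^-7 m⁴; J_CD = π(0.0276)⁴/32 = 5.70×10^-8 m⁴; J_DE = π(0.0290)⁴/32 = 6.94×10^-8 m⁴.
θ = (T/G)·Σ L_i/J_i = (22.00/81.6×10⁹)·(0.286/1.48×10^-8 + 0.434/2.59×10^-7 + 0.499/5.70×10^-8 + 0.210/6.94×10^-8) = 8.844×10^-3 rad.

0.00884 rad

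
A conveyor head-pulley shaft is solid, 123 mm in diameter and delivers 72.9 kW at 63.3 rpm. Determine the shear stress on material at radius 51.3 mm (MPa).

ω = 2π·63.3/60 = 6.629 rad/s, so T = P/ω = 72.9×10³ / 6.629 = 11000 N·m.
J = πd⁴/32 = π(0.123)⁴/32 = 2.247×10^-5 m⁴.
Shear stress varies linearly with radius: τ = T·r/J = 11000 × 0.0513 / 2.247×10^-5 = 2.511×10^7 Pa.

25.1 MPa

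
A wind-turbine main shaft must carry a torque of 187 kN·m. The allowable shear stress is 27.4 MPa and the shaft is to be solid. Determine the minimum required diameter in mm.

326 mm

For a solid shaft τ_max = 16T/(πd³), so d = (16T/(π τ_allow))^(1/3) = (16·187000/(π·2.74×10^7))^(1/3) = 0.3264 m.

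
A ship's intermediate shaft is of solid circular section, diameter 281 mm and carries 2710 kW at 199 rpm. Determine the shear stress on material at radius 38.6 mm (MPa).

ω = 2π·199/60 = 20.84 rad/s, so T = P/ω = 2710×10³ / 20.84 = 130000 N·m.
J = πd⁴/32 = π(0.281)⁴/32 = 6.121×10^-4 m⁴.
Shear stress varies linearly with radius: τ = T·r/J = 130000 × 0.0386 / 6.121×10^-4 = 8.201×10^6 Pa.

8.20 MPa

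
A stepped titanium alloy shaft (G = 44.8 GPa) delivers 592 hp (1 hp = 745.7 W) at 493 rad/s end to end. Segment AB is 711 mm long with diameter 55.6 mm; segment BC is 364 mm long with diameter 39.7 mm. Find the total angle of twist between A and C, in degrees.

2.58°

ω = 493 rad/s, so T = P/ω = 592×745.7 / 493.0 = 895.4 N·m.
J_AB = π(0.0556)⁴/32 = 9.38×10^-7 m⁴; J_BC = π(0.0397)⁴/32 = 2.44×10^-7 m⁴.
θ = (T/G)·Σ L_i/J_i = (895.4/44.8×10⁹)·(0.711/9.38×10^-7 + 0.364/2.44×10^-7) = 0.04498 rad.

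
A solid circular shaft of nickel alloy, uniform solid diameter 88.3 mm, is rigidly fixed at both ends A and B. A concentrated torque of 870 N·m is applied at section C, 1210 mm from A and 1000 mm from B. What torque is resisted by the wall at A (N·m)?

With uniform GJ and both ends fixed, compatibility θ_AC = θ_CB gives T_A·a = T_B·b, together with T_A + T_B = T₀.
T_A = T₀·b/(a+b) = 870.0·1000/2210 = 393.7 N·m; T_B = 476.3 N·m.

394 N·m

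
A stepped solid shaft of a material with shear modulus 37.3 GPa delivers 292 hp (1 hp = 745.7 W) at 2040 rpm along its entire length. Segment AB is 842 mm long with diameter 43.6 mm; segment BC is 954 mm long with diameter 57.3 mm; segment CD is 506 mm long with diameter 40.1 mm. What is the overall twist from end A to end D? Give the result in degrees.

8.25°

ω = 2π·2040/60 = 213.6 rad/s, so T = P/ω = 292×745.7 / 213.6 = 1019 N·m.
J_AB = π(0.0436)⁴/32 = 3.55×10^-7 m⁴; J_BC = π(0.0573)⁴/32 = 1.06×10^-6 m⁴; J_CD = π(0.0401)⁴/32 = 2.54×10^-7 m⁴.
θ = (T/G)·Σ L_i/J_i = (1019/37.3×10⁹)·(0.842/3.55×10^-7 + 0.954/1.06×10^-6 + 0.506/2.54×10^-7) = 0.1440 rad.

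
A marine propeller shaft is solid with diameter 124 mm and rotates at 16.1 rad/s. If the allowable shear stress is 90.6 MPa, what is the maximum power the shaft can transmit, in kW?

546 kW

J = πd⁴/32 = π(0.124)⁴/32 = 2.321×10^-5 m⁴.
T_max = τ_allow·J/r = 9.06×10^7 × 2.321×10^-5 / 0.0620 = 33920 N·m.
ω = 16.1 rad/s, so P_max = T_max·ω = 5.461×10^5 W.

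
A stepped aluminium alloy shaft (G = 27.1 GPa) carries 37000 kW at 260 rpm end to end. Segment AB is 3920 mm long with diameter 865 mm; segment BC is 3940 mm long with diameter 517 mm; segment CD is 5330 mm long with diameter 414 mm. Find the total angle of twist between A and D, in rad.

0.124 rad

ω = 2π·260/60 = 27.23 rad/s, so T = P/ω = 37000×10³ / 27.23 = 1.359e6 N·m.
J_AB = π(0.865)⁴/32 = 0.0550 m⁴; J_BC = π(0.517)⁴/32 = 7.01×10^-3 m⁴; J_CD = π(0.414)⁴/32 = 2.88×10^-3 m⁴.
θ = (T/G)·Σ L_i/J_i = (1.359e6/27.1×10⁹)·(3.92/0.0550 + 3.94/7.01×10^-3 + 5.33/2.88×10^-3) = 0.1244 rad.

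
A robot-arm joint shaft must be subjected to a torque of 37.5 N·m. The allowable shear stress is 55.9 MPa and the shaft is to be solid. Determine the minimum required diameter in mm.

15.1 mm

For a solid shaft τ_max = 16T/(πd³), so d = (16T/(π τ_allow))^(1/3) = (16·37.50/(π·5.59×10^7))^(1/3) = 0.01506 m.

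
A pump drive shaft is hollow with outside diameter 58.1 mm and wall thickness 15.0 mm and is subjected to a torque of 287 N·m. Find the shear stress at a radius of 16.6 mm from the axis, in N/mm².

4.51 N/mm²

J = π(d_o⁴ − d_i⁴)/32 = π(0.0581⁴ − 0.0281⁴)/32 = 1.057×10^-6 m⁴.
Shear stress varies linearly with radius: τ = T·r/J = 287.0 × 0.0166 / 1.057×10^-6 = 4.505×10^6 Pa.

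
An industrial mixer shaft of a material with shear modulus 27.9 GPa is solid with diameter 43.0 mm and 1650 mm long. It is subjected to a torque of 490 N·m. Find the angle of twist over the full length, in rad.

J = πd⁴/32 = π(0.0430)⁴/32 = 3.356×10^-7 m⁴.
θ = T·L/(G·J) = 490.0 × 1.65 / (27.9×10⁹ × 3.356×10^-7) = 0.08634 rad.

0.0863 rad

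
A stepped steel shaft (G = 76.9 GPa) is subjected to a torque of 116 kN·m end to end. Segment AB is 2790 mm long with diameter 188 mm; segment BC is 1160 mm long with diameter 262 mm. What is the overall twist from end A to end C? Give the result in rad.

J_AB = π(0.188)⁴/32 = 1.23×10^-4 m⁴; J_BC = π(0.262)⁴/32 = 4.63×10^-4 m⁴.
θ = (T/G)·Σ L_i/J_i = (116000/76.9×10⁹)·(2.79/1.23×10^-4 + 1.16/4.63×10^-4) = 0.03810 rad.

0.0381 rad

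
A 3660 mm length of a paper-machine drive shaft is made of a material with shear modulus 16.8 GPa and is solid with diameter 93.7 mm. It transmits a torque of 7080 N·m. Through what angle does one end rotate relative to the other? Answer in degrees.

J = πd⁴/32 = π(0.0937)⁴/32 = 7.568×10^-6 m⁴.
θ = T·L/(G·J) = 7080 × 3.66 / (16.8×10⁹ × 7.568×10^-6) = 0.2038 rad.

11.7°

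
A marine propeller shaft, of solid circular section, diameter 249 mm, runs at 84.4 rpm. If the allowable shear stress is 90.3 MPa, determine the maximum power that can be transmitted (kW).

J = πd⁴/32 = π(0.249)⁴/32 = 3.774×10^-4 m⁴.
T_max = τ_allow·J/r = 9.03×10^7 × 3.774×10^-4 / 0.124 = 273700 N·m.
ω = 2π·84.4/60 = 8.838 rad/s, so P_max = T_max·ω = 2.419×10^6 W.

2420 kW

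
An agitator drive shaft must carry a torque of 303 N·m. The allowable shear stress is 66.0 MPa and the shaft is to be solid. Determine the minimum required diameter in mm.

28.6 mm

For a solid shaft τ_max = 16T/(πd³), so d = (16T/(π τ_allow))^(1/3) = (16·303.0/(π·6.60×10^7))^(1/3) = 0.02859 m.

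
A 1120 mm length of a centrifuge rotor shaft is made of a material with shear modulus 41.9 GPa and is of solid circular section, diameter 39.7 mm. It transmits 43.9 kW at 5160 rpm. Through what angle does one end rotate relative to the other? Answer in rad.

0.00890 rad

ω = 2π·5160/60 = 540.4 rad/s, so T = P/ω = 43.9×10³ / 540.4 = 81.24 N·m.
J = πd⁴/32 = π(0.0397)⁴/32 = 2.439×10^-7 m⁴.
θ = T·L/(G·J) = 81.24 × 1.12 / (41.9×10⁹ × 2.439×10^-7) = 8.905×10^-3 rad.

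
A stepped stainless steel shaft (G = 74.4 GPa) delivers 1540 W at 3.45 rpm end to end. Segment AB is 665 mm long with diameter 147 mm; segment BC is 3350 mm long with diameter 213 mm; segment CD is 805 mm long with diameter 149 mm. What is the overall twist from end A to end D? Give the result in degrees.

0.157°

ω = 2π·3.45/60 = 0.3613 rad/s, so T = P/ω = 1540 / 0.3613 = 4263 N·m.
J_AB = π(0.147)⁴/32 = 4.58×10^-5 m⁴; J_BC = π(0.213)⁴/32 = 2.02×10^-4 m⁴; J_CD = π(0.149)⁴/32 = 4.84×10^-5 m⁴.
θ = (T/G)·Σ L_i/J_i = (4263/74.4×10⁹)·(0.665/4.58×10^-5 + 3.35/2.02×10^-4 + 0.805/4.84×10^-5) = 2.734×10^-3 rad.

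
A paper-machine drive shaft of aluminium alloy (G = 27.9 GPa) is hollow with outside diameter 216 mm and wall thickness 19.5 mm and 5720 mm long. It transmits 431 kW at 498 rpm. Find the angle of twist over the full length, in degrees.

0.827°

ω = 2π·498/60 = 52.15 rad/s, so T = P/ω = 431×10³ / 52.15 = 8265 N·m.
J = π(d_o⁴ − d_i⁴)/32 = π(0.216⁴ − 0.177⁴)/32 = 1.173×10^-4 m⁴.
θ = T·L/(G·J) = 8265 × 5.72 / (27.9×10⁹ × 1.173×10^-4) = 0.01444 rad.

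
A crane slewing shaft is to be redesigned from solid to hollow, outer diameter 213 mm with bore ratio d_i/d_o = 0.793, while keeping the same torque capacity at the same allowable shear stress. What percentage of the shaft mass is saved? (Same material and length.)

Equal τ_max and T ⇒ the solid shaft needs d_s³ = d_o³(1−k⁴), so d_s = 213·(1−0.793⁴)^(1/3) = 180.1 mm.
Area ratio A_h/A_s = d_o²(1−k²)/d_s² = (1−k²)/(1−k⁴)^(2/3) = 0.5191.
Mass saving = 1 − 0.5191 = 48.1 %.

48.1 %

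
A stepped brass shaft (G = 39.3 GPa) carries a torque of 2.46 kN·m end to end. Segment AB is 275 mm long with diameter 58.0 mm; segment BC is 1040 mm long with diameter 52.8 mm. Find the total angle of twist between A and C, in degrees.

J_AB = π(0.0580)⁴/32 = 1.11×10^-6 m⁴; J_BC = π(0.0528)⁴/32 = 7.63×10^-7 m⁴.
θ = (T/G)·Σ L_i/J_i = (2460/39.3×10⁹)·(0.275/1.11×10^-6 + 1.04/7.63×10^-7) = 0.1008 rad.

5.78°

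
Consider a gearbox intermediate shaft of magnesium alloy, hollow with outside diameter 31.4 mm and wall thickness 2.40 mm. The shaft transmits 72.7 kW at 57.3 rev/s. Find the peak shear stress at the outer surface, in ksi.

9.93 ksi

ω = 2π·57.3 = 360.0 rad/s, so T = P/ω = 72.7×10³ / 360.0 = 201.9 N·m.
J = π(d_o⁴ − d_i⁴)/32 = π(0.0314⁴ − 0.0266⁴)/32 = 4.629×10^-8 m⁴.
τ_max = T·r/J = 201.9 × 0.0157 / 4.629×10^-8 = 6.849×10^7 Pa.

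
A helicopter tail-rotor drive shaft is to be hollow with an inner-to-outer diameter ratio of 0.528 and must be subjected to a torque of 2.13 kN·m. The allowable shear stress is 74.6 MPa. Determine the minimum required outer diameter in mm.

For a hollow shaft with d_i/d_o = 0.528: τ_max = 16T/(π d_o³ (1−k⁴)), so d_o = [16T/(π τ_allow (1−k⁴))]^(1/3) = [16·2130/(π·7.46×10^7·0.9223)]^(1/3) = 0.05402 m.

54.0 mm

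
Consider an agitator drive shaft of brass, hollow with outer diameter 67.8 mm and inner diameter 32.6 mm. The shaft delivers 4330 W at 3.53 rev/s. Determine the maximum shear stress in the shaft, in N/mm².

3.37 N/mm²

ω = 2π·3.53 = 22.18 rad/s, so T = P/ω = 4330 / 22.18 = 195.2 N·m.
J = π(d_o⁴ − d_i⁴)/32 = π(0.0678⁴ − 0.0326⁴)/32 = 1.964×10^-6 m⁴.
τ_max = T·r/J = 195.2 × 0.0339 / 1.964×10^-6 = 3.370×10^6 Pa.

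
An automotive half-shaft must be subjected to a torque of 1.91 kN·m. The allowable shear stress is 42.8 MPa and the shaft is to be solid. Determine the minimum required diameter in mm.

61.0 mm

For a solid shaft τ_max = 16T/(πd³), so d = (16T/(π τ_allow))^(1/3) = (16·1910/(π·4.28×10^7))^(1/3) = 0.06103 m.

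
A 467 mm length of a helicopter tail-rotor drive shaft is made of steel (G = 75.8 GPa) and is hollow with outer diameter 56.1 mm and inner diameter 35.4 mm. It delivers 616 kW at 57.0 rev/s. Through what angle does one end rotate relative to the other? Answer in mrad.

13.0 mrad

ω = 2π·57.0 = 358.1 rad/s, so T = P/ω = 616×10³ / 358.1 = 1720 N·m.
J = π(d_o⁴ − d_i⁴)/32 = π(0.0561⁴ − 0.0354⁴)/32 = 8.182×10^-7 m⁴.
θ = T·L/(G·J) = 1720 × 0.467 / (75.8×10⁹ × 8.182×10^-7) = 0.01295 rad.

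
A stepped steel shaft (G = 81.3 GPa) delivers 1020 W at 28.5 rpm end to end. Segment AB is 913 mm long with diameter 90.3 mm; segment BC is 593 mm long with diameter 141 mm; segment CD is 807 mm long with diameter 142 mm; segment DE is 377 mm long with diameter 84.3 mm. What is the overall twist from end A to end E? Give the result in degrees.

0.0606°

ω = 2π·28.5/60 = 2.985 rad/s, so T = P/ω = 1020 / 2.985 = 341.8 N·m.
J_AB = π(0.0903)⁴/32 = 6.53×10^-6 m⁴; J_BC = π(0.141)⁴/32 = 3.88×10^-5 m⁴; J_CD = π(0.142)⁴/32 = 3.99×10^-5 m⁴; J_DE = π(0.0843)⁴/32 = 4.96×10^-6 m⁴.
θ = (T/G)·Σ L_i/J_i = (341.8/81.3×10⁹)·(0.913/6.53×10^-6 + 0.593/3.88×10^-5 + 0.807/3.99×10^-5 + 0.377/4.96×10^-6) = 1.057×10^-3 rad.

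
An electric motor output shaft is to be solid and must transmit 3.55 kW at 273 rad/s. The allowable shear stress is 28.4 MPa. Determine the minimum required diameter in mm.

13.3 mm

ω = 273 rad/s, so T = P/ω = 3.55×10³ / 273.0 = 13.00 N·m.
For a solid shaft τ_max = 16T/(πd³), so d = (16T/(π τ_allow))^(1/3) = (16·13.00/(π·2.84×10^7))^(1/3) = 0.01326 m.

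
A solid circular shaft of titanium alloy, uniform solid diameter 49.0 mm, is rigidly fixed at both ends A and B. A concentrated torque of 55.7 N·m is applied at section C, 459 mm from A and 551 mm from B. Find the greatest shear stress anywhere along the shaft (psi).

191 psi

With uniform GJ and both ends fixed, compatibility θ_AC = θ_CB gives T_A·a = T_B·b, together with T_A + T_B = T₀.
T_A = T₀·b/(a+b) = 55.70·551/1010 = 30.39 N·m; T_B = 25.31 N·m.
τ in each portion: τ_AC = 1.32×10^6 Pa, τ_CB = 1.10×10^6 Pa; maximum is in AC.
τ_max = T_AC·r/J = 30.39·0.0245/5.66×10^-7 = 1.315×10^6 Pa.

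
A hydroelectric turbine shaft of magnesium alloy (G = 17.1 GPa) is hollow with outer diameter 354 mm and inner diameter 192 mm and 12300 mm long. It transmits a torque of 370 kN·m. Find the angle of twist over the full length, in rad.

0.189 rad

J = π(d_o⁴ − d_i⁴)/32 = π(0.354⁴ − 0.192⁴)/32 = 1.408×10^-3 m⁴.
θ = T·L/(G·J) = 370000 × 12.3 / (17.1×10⁹ × 1.408×10^-3) = 0.1890 rad.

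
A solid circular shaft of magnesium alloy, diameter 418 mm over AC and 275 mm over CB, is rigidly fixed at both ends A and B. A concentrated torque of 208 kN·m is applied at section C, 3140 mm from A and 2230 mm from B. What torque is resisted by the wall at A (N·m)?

Compatibility: T_A·a/J_AC = T_B·b/J_CB with T_A + T_B = T₀.
J_AC = 3.00×10^-3 m⁴, J_CB = 5.61×10^-4 m⁴, so T_A = T₀·(J_AC/a)/((J_AC/a)+(J_CB/b)) = 164600 N·m, T_B = 43420 N·m.

165000 N·m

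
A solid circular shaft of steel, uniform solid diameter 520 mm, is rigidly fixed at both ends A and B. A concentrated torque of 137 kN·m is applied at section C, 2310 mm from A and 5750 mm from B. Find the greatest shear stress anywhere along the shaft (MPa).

With uniform GJ and both ends fixed, compatibility θ_AC = θ_CB gives T_A·a = T_B·b, together with T_A + T_B = T₀.
T_A = T₀·b/(a+b) = 137000·5750/8060 = 97740 N·m; T_B = 39260 N·m.
τ in each portion: τ_AC = 3.54×10^6 Pa, τ_CB = 1.42×10^6 Pa; maximum is in AC.
τ_max = T_AC·r/J = 97740·0.260/7.18×10^-3 = 3.540×10^6 Pa.

3.54 MPa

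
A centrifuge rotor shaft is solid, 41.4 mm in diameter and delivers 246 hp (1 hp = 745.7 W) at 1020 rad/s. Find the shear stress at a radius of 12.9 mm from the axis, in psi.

ω = 1020 rad/s, so T = P/ω = 246×745.7 / 1020 = 179.8 N·m.
J = πd⁴/32 = π(0.0414)⁴/32 = 2.884×10^-7 m⁴.
Shear stress varies linearly with radius: τ = T·r/J = 179.8 × 0.0129 / 2.884×10^-7 = 8.044×10^6 Pa.

1170 psi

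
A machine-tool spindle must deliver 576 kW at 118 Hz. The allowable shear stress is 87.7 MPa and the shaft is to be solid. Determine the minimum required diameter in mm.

ω = 2π·118 = 741.4 rad/s, so T = P/ω = 576×10³ / 741.4 = 776.9 N·m.
For a solid shaft τ_max = 16T/(πd³), so d = (16T/(π τ_allow))^(1/3) = (16·776.9/(π·8.77×10^7))^(1/3) = 0.03560 m.

35.6 mm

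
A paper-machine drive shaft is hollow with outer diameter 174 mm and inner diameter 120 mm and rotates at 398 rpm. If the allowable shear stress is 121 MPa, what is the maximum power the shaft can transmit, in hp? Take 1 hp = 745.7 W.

J = π(d_o⁴ − d_i⁴)/32 = π(0.174⁴ − 0.120⁴)/32 = 6.963×10^-5 m⁴.
T_max = τ_allow·J/r = 1.21×10^8 × 6.963×10^-5 / 0.0870 = 96850 N·m.
ω = 2π·398/60 = 41.68 rad/s, so P_max = T_max·ω = 4.036×10^6 W.

5410 hp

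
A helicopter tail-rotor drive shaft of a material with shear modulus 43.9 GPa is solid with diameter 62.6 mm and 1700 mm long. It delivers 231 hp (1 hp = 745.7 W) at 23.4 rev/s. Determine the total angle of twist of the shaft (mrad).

30.1 mrad

ω = 2π·23.4 = 147.0 rad/s, so T = P/ω = 231×745.7 / 147.0 = 1172 N·m.
J = πd⁴/32 = π(0.0626)⁴/32 = 1.508×10^-6 m⁴.
θ = T·L/(G·J) = 1172 × 1.70 / (43.9×10⁹ × 1.508×10^-6) = 0.03009 rad.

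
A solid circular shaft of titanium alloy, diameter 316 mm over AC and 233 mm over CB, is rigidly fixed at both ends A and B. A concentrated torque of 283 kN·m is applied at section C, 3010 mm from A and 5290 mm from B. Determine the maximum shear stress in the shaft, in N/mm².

39.1 N/mm²

Compatibility: T_A·a/J_AC = T_B·b/J_CB with T_A + T_B = T₀.
J_AC = 9.79×10^-4 m⁴, J_CB = 2.89×10^-4 m⁴, so T_A = T₀·(J_AC/a)/((J_AC/a)+(J_CB/b)) = 242300 N·m, T_B = 40740 N·m.
τ in each portion: τ_AC = 3.91×10^7 Pa, τ_CB = 1.64×10^7 Pa; maximum is in AC.
τ_max = T_AC·r/J = 242300·0.158/9.79×10^-4 = 3.910×10^7 Pa.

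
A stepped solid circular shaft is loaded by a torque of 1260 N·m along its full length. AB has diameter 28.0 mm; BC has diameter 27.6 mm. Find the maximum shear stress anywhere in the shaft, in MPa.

Under the same torque, τ_max = 16T/(πd³) is largest where d is smallest — segment BC (d = 27.6 mm).
τ_max = 16·1260/(π·(0.0276)³) = 3.052×10^8 Pa.

305 MPa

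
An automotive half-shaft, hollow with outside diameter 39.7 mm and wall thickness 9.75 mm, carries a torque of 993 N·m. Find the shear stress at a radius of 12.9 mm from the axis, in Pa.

J = π(d_o⁴ − d_i⁴)/32 = π(0.0397⁴ − 0.0202⁴)/32 = 2.275×10^-7 m⁴.
Shear stress varies linearly with radius: τ = T·r/J = 993.0 × 0.0129 / 2.275×10^-7 = 5.630×10^7 Pa.

5.63e7 Pa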